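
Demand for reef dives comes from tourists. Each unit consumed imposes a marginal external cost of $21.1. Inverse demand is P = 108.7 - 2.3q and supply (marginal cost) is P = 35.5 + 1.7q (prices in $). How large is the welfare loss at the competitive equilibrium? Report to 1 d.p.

DWL = $55.7

Market equilibrium (private): 35.5 + 1.7q = 108.7 - 2.3q → q_m = 18.3000.
Social marginal benefit = demand − MEC = 87.6 - 2.3q.
Set SMB = MC: 87.6 - 2.3q = 35.5 + 1.7q → q* = 13.0250.
Between q* and q_m the wedge MC − SMB runs linearly from 0 to MEC(q_m), so the loss is a triangle.
DWL = ½ × 5.2750 × 21.1000 = 55.6513.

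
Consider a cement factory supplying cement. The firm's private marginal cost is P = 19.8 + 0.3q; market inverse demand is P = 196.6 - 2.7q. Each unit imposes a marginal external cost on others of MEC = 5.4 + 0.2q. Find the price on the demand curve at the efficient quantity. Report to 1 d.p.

P = 52.0

Social marginal cost = private MC + MEC = 25.2 + 0.5q.
Set SMC = demand: 25.2 + 0.5q = 196.6 - 2.7q → q* = 53.5625.
Consumer price on the demand curve at q*: 196.6 − 2.7×53.5625 = 51.9813.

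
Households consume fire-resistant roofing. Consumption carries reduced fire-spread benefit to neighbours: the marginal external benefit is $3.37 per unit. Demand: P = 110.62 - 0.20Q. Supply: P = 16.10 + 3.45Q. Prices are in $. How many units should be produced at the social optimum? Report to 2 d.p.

Social marginal benefit = demand + MEB = 113.99 - 0.20Q.
Set SMB = MC: 113.99 - 0.20Q = 16.10 + 3.45Q → Q* = 26.8192.

Q* = 26.82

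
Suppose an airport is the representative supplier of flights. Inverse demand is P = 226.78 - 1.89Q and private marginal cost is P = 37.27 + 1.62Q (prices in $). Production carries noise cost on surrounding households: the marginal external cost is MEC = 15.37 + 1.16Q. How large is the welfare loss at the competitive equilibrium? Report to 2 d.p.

Market equilibrium (private): 37.27 + 1.62Q = 226.78 - 1.89Q → Q_m = 53.9915.
Social marginal cost = private MC + MEC = 52.64 + 2.78Q.
Set SMC = demand: 52.64 + 2.78Q = 226.78 - 1.89Q → Q* = 37.2891.
Between Q* and Q_m the wedge SMC − demand runs linearly from 0 to MEC(Q_m), so the loss is a triangle.
DWL = ½ × 16.7024 × 78.0001 = 651.3944.

DWL = $651.39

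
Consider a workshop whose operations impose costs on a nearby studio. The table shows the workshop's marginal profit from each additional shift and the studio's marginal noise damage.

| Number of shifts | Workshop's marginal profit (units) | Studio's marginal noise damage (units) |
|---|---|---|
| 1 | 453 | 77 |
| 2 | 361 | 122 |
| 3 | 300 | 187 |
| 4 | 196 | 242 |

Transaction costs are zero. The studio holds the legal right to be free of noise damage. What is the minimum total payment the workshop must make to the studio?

386

Efficient level: marginal profit ≥ marginal noise damage through level 3, so k* = 3.
With the studio holding the right, the workshop must at least compensate total damage at k*: 77 + 122 + 187 = 386.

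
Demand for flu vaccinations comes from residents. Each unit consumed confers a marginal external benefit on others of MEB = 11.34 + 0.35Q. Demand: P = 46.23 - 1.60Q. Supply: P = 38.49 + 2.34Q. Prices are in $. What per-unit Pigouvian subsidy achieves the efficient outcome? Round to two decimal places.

subsidy = $13.20 per unit

Social marginal benefit = demand + MEB = 57.57 - 1.25Q.
Set SMB = MC: 57.57 - 1.25Q = 38.49 + 2.34Q → Q* = 5.3148.
The Pigouvian subsidy equals MEB at Q*: 11.34 + 0.35×5.3148 = 13.2002.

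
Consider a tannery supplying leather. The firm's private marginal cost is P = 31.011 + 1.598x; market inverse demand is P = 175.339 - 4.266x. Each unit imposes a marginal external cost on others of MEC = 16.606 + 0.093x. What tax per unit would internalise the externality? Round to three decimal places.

tax = 18.600 per unit

Social marginal cost = private MC + MEC = 47.617 + 1.691x.
Set SMC = demand: 47.617 + 1.691x = 175.339 - 4.266x → x* = 21.4407.
The Pigouvian tax equals MEC at x*: 16.606 + 0.093×21.4407 = 18.6000.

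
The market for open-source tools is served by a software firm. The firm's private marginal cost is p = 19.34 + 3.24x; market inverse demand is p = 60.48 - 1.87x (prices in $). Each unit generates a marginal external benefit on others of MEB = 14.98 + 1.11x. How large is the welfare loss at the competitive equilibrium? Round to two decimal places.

DWL = $71.50

Market equilibrium (private): 19.34 + 3.24x = 60.48 - 1.87x → x_m = 8.0509.
Social marginal cost = private MC − MEB = 4.36 + 2.13x.
Set SMC = demand: 4.36 + 2.13x = 60.48 - 1.87x → x* = 14.0300.
The welfare-loss triangle has base |x_m − x*| and height MEB(x_m) (the vertical gap between SMC and demand is zero at x* and MEB at x_m).
DWL = ½ × 5.9791 × 23.9165 = 71.4996.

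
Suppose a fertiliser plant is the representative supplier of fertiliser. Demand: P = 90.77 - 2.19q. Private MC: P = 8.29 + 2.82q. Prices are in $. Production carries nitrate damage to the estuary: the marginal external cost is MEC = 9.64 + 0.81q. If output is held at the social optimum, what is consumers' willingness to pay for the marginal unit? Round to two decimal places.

Social marginal cost = private MC + MEC = 17.93 + 3.63q.
Set SMC = demand: 17.93 + 3.63q = 90.77 - 2.19q → q* = 12.5155.
Consumer price on the demand curve at q*: 90.77 − 2.19×12.5155 = 63.3611.

P = $63.36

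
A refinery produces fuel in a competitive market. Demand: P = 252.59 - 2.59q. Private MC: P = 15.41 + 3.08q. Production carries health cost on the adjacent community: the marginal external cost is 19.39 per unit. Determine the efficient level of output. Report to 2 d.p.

q* = 38.41

Social marginal cost = private MC + MEC = 34.80 + 3.08q.
Set SMC = demand: 34.80 + 3.08q = 252.59 - 2.59q → q* = 38.4109.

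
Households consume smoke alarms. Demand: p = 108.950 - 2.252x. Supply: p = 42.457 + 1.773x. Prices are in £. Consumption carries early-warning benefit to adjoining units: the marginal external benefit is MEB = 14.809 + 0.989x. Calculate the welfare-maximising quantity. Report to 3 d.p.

x* = 26.779

Social marginal benefit = demand + MEB = 123.759 - 1.263x.
Set SMB = MC: 123.759 - 1.263x = 42.457 + 1.773x → x* = 26.7793.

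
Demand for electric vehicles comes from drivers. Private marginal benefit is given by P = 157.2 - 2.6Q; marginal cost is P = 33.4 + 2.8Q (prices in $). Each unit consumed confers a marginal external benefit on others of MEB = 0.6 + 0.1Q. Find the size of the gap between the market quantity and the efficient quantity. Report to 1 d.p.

0.5 units

Market equilibrium (private): 33.4 + 2.8Q = 157.2 - 2.6Q → Q_m = 22.9259.
Social marginal benefit = demand + MEB = 157.8 - 2.5Q.
Set SMB = MC: 157.8 - 2.5Q = 33.4 + 2.8Q → Q* = 23.4717.
Gap = |22.9259 − 23.4717| = 0.5458.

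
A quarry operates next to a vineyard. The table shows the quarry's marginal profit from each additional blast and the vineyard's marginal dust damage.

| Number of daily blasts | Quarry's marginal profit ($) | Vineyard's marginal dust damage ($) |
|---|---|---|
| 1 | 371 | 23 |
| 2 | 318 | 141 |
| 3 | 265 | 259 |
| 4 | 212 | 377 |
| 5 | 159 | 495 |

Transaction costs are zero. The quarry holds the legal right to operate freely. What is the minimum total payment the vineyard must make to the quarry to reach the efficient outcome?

$371

Left alone the quarry would choose level 5 (marginal profit stays positive).
Efficient level: k* = 3 (marginal profit ≥ marginal dust damage through 3).
The vineyard must at least cover the quarry's forgone profit from cutting 5→3: 212 + 159 = 371.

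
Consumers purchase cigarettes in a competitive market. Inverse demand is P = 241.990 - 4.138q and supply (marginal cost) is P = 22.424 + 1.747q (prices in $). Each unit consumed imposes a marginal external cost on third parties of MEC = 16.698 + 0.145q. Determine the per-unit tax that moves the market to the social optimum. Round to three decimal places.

Social marginal benefit = demand − MEC = 225.292 - 4.283q.
Set SMB = MC: 225.292 - 4.283q = 22.424 + 1.747q → q* = 33.6431.
The Pigouvian tax equals MEC at q*: 16.698 + 0.145×33.6431 = 21.5762.

tax = $21.576 per unit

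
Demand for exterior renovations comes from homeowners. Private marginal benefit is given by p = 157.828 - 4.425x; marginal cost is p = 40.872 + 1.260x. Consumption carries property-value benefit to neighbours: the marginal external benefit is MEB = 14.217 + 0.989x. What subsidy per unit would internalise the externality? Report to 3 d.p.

subsidy = 41.843 per unit

Social marginal benefit = demand + MEB = 172.045 - 3.436x.
Set SMB = MC: 172.045 - 3.436x = 40.872 + 1.260x → x* = 27.9329.
The Pigouvian subsidy equals MEB at x*: 14.217 + 0.989×27.9329 = 41.8426.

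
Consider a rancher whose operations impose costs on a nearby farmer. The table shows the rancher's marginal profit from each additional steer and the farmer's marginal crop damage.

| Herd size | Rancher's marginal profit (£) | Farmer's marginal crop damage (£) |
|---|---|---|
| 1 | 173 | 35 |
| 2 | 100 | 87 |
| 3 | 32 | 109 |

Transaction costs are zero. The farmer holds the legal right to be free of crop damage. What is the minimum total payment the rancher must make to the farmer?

Efficient level: marginal profit ≥ marginal crop damage through level 2, so k* = 2.
With the farmer holding the right, the rancher must at least compensate total damage at k*: 35 + 87 = 122.

£122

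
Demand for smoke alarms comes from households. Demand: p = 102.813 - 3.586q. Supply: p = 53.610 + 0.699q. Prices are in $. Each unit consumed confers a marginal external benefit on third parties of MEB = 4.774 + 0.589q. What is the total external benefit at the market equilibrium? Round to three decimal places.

Market equilibrium (private): 53.610 + 0.699q = 102.813 - 3.586q → q_m = 11.4826.
Total external benefit = ∫₀^{q_m} (4.774 + 0.589q) dq = 4.774×11.4826 + ½×0.589×11.4826² = 93.6478.

$93.648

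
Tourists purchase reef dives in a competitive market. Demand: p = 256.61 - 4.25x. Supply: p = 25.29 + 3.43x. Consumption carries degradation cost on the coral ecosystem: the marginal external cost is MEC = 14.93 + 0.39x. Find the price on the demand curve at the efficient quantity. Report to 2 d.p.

Social marginal benefit = demand − MEC = 241.68 - 4.64x.
Set SMB = MC: 241.68 - 4.64x = 25.29 + 3.43x → x* = 26.8141.
Consumer price on the demand curve at x*: 256.61 − 4.25×26.8141 = 142.6501.

P = 142.65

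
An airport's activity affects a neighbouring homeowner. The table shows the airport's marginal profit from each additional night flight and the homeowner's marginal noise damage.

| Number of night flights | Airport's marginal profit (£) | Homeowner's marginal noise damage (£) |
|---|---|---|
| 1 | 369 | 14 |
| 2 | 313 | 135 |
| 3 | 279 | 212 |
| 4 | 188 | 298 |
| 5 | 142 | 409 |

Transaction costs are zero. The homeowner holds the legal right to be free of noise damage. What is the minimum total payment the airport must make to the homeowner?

£361

Efficient level: marginal profit ≥ marginal noise damage through level 3, so k* = 3.
With the homeowner holding the right, the airport must at least compensate total damage at k*: 14 + 135 + 212 = 361.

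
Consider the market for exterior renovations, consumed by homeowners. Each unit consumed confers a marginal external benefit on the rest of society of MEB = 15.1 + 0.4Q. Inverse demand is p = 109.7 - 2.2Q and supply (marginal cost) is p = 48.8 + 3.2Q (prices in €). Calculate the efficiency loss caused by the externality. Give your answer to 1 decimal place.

Market equilibrium (private): 48.8 + 3.2Q = 109.7 - 2.2Q → Q_m = 11.2778.
Social marginal benefit = demand + MEB = 124.8 - 1.8Q.
Set SMB = MC: 124.8 - 1.8Q = 48.8 + 3.2Q → Q* = 15.2000.
The loss is the area between SMB and MC from Q* to Q_m; with linear curves that's a triangle of height MEB(Q_m).
DWL = ½ × 3.9222 × 19.6111 = 38.4593.

DWL = €38.5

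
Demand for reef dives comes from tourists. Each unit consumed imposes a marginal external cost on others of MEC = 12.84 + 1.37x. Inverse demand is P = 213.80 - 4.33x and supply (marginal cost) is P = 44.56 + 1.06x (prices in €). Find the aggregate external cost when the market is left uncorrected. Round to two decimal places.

Market equilibrium (private): 44.56 + 1.06x = 213.80 - 4.33x → x_m = 31.3989.
Total external cost = ∫₀^{x_m} (12.84 + 1.37x) dx = 12.84×31.3989 + ½×1.37×31.3989² = 1078.4972.

€1078.50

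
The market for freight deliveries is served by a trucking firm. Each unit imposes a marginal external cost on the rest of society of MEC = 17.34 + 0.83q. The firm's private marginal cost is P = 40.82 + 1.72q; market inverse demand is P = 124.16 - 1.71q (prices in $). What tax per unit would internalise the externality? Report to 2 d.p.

Social marginal cost = private MC + MEC = 58.16 + 2.55q.
Set SMC = demand: 58.16 + 2.55q = 124.16 - 1.71q → q* = 15.4930.
The Pigouvian tax equals MEC at q*: 17.34 + 0.83×15.4930 = 30.1992.

tax = $30.20 per unit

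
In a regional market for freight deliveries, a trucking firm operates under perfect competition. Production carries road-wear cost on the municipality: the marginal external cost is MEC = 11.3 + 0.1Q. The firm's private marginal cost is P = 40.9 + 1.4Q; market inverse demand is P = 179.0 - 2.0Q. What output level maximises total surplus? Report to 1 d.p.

Q* = 36.2

Social marginal cost = private MC + MEC = 52.2 + 1.5Q.
Set SMC = demand: 52.2 + 1.5Q = 179.0 - 2.0Q → Q* = 36.2286.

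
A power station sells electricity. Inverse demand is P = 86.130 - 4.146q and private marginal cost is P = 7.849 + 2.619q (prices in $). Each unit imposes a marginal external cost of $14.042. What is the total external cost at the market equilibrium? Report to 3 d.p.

$162.487

Market equilibrium (private): 7.849 + 2.619q = 86.130 - 4.146q → q_m = 11.5715.
Total external cost = MEC × q_m = 14.042 × 11.5715 = 162.4870.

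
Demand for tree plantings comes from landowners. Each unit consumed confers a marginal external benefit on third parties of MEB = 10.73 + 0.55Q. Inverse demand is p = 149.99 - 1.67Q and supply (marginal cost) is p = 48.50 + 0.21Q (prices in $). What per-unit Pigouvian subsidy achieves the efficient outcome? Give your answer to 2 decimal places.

subsidy = $57.14 per unit

Social marginal benefit = demand + MEB = 160.72 - 1.12Q.
Set SMB = MC: 160.72 - 1.12Q = 48.50 + 0.21Q → Q* = 84.3759.
The Pigouvian subsidy equals MEB at Q*: 10.73 + 0.55×84.3759 = 57.1367.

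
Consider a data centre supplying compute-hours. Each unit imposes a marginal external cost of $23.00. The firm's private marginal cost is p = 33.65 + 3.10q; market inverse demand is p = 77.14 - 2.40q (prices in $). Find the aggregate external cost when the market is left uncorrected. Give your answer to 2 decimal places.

$181.87

Market equilibrium (private): 33.65 + 3.10q = 77.14 - 2.40q → q_m = 7.9073.
Total external cost = MEC × q_m = 23.00 × 7.9073 = 181.8679.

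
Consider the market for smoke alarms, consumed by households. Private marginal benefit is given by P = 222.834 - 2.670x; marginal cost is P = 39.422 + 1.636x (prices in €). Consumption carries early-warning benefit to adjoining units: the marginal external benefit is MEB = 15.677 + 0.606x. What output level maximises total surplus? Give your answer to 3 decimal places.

x* = 53.808

Social marginal benefit = demand + MEB = 238.511 - 2.064x.
Set SMB = MC: 238.511 - 2.064x = 39.422 + 1.636x → x* = 53.8078.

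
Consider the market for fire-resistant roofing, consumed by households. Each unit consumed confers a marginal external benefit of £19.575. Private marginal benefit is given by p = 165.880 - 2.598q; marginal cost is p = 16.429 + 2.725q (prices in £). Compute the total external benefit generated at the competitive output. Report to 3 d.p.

Market equilibrium (private): 16.429 + 2.725q = 165.880 - 2.598q → q_m = 28.0765.
Total external benefit = MEB × q_m = 19.575 × 28.0765 = 549.5975.

£549.597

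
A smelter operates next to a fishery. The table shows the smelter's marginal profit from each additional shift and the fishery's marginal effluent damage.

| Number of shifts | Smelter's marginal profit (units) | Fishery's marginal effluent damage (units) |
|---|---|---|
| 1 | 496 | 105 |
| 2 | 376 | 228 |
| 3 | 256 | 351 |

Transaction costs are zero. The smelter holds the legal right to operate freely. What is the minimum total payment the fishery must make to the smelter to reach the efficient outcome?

256

Left alone the smelter would choose level 3 (marginal profit stays positive).
Efficient level: k* = 2 (marginal profit ≥ marginal effluent damage through 2).
The fishery must at least cover the smelter's forgone profit from cutting 3→2: 256 = 256.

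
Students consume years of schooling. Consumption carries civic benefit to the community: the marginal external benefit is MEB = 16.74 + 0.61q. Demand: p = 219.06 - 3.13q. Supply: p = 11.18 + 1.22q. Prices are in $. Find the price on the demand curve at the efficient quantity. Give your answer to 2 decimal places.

P = $31.08

Social marginal benefit = demand + MEB = 235.80 - 2.52q.
Set SMB = MC: 235.80 - 2.52q = 11.18 + 1.22q → q* = 60.0588.
Consumer price on the demand curve at q*: 219.06 − 3.13×60.0588 = 31.0760.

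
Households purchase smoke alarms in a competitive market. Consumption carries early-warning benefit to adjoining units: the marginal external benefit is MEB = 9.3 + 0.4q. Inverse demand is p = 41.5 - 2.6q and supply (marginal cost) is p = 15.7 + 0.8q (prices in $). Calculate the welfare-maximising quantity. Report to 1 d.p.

q* = 11.7

Social marginal benefit = demand + MEB = 50.8 - 2.2q.
Set SMB = MC: 50.8 - 2.2q = 15.7 + 0.8q → q* = 11.7000.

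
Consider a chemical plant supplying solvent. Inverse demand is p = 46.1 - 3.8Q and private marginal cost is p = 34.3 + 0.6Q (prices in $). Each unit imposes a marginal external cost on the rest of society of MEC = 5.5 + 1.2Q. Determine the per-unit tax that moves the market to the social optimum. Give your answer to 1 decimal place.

Social marginal cost = private MC + MEC = 39.8 + 1.8Q.
Set SMC = demand: 39.8 + 1.8Q = 46.1 - 3.8Q → Q* = 1.1250.
The Pigouvian tax equals MEC at Q*: 5.5 + 1.2×1.1250 = 6.8500.

tax = $6.9 per unit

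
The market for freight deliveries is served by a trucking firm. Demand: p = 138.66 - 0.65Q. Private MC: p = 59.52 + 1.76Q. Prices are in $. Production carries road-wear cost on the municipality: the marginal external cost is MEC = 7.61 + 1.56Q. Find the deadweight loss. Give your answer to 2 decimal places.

Market equilibrium (private): 59.52 + 1.76Q = 138.66 - 0.65Q → Q_m = 32.8382.
Social marginal cost = private MC + MEC = 67.13 + 3.32Q.
Set SMC = demand: 67.13 + 3.32Q = 138.66 - 0.65Q → Q* = 18.0176.
Height of the DWL triangle at Q_m is SMC(Q_m) − demand(Q_m) = MEC(Q_m) = 58.8376.
DWL = ½ × 14.8206 × 58.8376 = 436.0043.

DWL = $436.00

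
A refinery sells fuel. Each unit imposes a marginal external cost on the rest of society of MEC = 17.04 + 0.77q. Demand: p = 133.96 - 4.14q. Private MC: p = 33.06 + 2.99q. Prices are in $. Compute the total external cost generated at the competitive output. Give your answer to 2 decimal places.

Market equilibrium (private): 33.06 + 2.99q = 133.96 - 4.14q → q_m = 14.1515.
Total external cost = ∫₀^{q_m} (17.04 + 0.77q) dq = 17.04×14.1515 + ½×0.77×14.1515² = 318.2436.

$318.24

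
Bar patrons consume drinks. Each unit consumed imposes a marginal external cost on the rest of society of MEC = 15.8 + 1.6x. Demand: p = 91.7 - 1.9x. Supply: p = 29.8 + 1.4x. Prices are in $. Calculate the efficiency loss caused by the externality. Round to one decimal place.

DWL = $214.2

Market equilibrium (private): 29.8 + 1.4x = 91.7 - 1.9x → x_m = 18.7576.
Social marginal benefit = demand − MEC = 75.9 - 3.5x.
Set SMB = MC: 75.9 - 3.5x = 29.8 + 1.4x → x* = 9.4082.
Between x* and x_m the wedge MC − SMB runs linearly from 0 to MEC(x_m), so the loss is a triangle.
DWL = ½ × 9.3494 × 45.8121 = 214.1578.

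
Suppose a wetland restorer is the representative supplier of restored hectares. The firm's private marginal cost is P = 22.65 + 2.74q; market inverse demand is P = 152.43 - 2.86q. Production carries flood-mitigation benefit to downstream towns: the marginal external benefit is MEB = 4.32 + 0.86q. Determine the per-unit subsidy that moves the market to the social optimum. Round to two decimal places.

Social marginal cost = private MC − MEB = 18.33 + 1.88q.
Set SMC = demand: 18.33 + 1.88q = 152.43 - 2.86q → q* = 28.2911.
The Pigouvian subsidy equals MEB at q*: 4.32 + 0.86×28.2911 = 28.6503.

subsidy = 28.65 per unit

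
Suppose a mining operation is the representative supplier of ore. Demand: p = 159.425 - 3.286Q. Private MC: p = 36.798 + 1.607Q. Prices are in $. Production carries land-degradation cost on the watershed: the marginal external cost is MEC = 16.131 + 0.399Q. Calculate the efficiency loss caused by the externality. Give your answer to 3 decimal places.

Market equilibrium (private): 36.798 + 1.607Q = 159.425 - 3.286Q → Q_m = 25.0617.
Social marginal cost = private MC + MEC = 52.929 + 2.006Q.
Set SMC = demand: 52.929 + 2.006Q = 159.425 - 3.286Q → Q* = 20.1240.
The loss is the area between SMC and demand from Q* to Q_m; with linear curves that's a triangle of height MEC(Q_m).
DWL = ½ × 4.9377 × 26.1306 = 64.5125.

DWL = $64.513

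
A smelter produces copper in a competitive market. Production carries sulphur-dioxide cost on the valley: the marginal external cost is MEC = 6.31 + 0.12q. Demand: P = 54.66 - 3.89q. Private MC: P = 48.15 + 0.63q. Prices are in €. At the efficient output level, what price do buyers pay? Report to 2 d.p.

P = €54.49

Social marginal cost = private MC + MEC = 54.46 + 0.75q.
Set SMC = demand: 54.46 + 0.75q = 54.66 - 3.89q → q* = 0.0431.
Consumer price on the demand curve at q*: 54.66 − 3.89×0.0431 = 54.4923.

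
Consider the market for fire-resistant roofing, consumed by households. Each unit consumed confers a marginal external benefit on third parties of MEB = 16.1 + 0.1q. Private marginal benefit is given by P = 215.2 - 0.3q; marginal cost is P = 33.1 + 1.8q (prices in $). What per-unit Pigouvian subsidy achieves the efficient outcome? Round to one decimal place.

Social marginal benefit = demand + MEB = 231.3 - 0.2q.
Set SMB = MC: 231.3 - 0.2q = 33.1 + 1.8q → q* = 99.1000.
The Pigouvian subsidy equals MEB at q*: 16.1 + 0.1×99.1000 = 26.0100.

subsidy = $26.0 per unit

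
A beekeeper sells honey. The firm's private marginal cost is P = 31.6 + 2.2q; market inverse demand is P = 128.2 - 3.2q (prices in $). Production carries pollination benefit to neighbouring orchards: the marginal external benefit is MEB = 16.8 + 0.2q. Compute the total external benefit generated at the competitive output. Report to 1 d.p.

Market equilibrium (private): 31.6 + 2.2q = 128.2 - 3.2q → q_m = 17.8889.
Total external benefit = ∫₀^{q_m} (16.8 + 0.2q) dq = 16.8×17.8889 + ½×0.2×17.8889² = 332.5348.

$332.5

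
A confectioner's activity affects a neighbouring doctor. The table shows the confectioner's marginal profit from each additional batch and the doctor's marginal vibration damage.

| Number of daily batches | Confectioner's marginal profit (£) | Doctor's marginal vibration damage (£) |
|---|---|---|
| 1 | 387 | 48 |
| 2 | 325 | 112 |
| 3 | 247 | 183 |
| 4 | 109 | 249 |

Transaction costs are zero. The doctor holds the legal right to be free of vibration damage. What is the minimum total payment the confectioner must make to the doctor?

£343

Efficient level: marginal profit ≥ marginal vibration damage through level 3, so k* = 3.
With the doctor holding the right, the confectioner must at least compensate total damage at k*: 48 + 112 + 183 = 343.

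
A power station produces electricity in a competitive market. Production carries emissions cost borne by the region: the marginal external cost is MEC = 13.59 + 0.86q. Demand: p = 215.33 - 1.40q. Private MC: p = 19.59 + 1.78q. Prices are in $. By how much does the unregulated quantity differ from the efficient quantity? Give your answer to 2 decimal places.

16.47 units

Market equilibrium (private): 19.59 + 1.78q = 215.33 - 1.40q → q_m = 61.5535.
Social marginal cost = private MC + MEC = 33.18 + 2.64q.
Set SMC = demand: 33.18 + 2.64q = 215.33 - 1.40q → q* = 45.0866.
Gap = |61.5535 − 45.0866| = 16.4669.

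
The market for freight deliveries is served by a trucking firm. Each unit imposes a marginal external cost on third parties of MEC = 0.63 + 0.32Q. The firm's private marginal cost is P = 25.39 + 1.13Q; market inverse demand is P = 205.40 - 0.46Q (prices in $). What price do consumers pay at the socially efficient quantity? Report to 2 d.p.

Social marginal cost = private MC + MEC = 26.02 + 1.45Q.
Set SMC = demand: 26.02 + 1.45Q = 205.40 - 0.46Q → Q* = 93.9162.
Consumer price on the demand curve at Q*: 205.40 − 0.46×93.9162 = 162.1985.

P = $162.20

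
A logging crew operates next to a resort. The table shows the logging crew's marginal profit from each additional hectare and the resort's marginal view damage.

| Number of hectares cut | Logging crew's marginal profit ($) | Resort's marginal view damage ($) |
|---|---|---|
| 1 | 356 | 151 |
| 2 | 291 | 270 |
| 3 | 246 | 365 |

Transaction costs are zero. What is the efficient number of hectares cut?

Bargaining reaches the level where marginal profit last exceeds marginal view damage.
That holds through level 2 (291 ≥ 270) but not at 3 (246 < 365).

2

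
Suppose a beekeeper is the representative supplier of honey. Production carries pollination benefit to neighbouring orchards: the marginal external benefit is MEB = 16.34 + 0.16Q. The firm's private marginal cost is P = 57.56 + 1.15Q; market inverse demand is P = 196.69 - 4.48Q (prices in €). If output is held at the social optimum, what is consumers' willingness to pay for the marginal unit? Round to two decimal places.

Social marginal cost = private MC − MEB = 41.22 + 0.99Q.
Set SMC = demand: 41.22 + 0.99Q = 196.69 - 4.48Q → Q* = 28.4223.
Consumer price on the demand curve at Q*: 196.69 − 4.48×28.4223 = 69.3581.

P = €69.36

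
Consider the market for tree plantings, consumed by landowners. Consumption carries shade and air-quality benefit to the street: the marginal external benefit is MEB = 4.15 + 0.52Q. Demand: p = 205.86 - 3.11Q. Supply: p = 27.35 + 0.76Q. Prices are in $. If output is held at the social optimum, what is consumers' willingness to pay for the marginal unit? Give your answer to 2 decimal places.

P = $36.29

Social marginal benefit = demand + MEB = 210.01 - 2.59Q.
Set SMB = MC: 210.01 - 2.59Q = 27.35 + 0.76Q → Q* = 54.5254.
Consumer price on the demand curve at Q*: 205.86 − 3.11×54.5254 = 36.2860.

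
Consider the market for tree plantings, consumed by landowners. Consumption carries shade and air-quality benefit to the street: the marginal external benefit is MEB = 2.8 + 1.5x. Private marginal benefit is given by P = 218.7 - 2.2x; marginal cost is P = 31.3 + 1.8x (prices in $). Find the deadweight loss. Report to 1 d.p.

Market equilibrium (private): 31.3 + 1.8x = 218.7 - 2.2x → x_m = 46.8500.
Social marginal benefit = demand + MEB = 221.5 - 0.7x.
Set SMB = MC: 221.5 - 0.7x = 31.3 + 1.8x → x* = 76.0800.
Height of the DWL triangle at x_m is SMB(x_m) − MC(x_m) = MEB(x_m) = 73.0750.
DWL = ½ × 29.2300 × 73.0750 = 1067.9911.

DWL = $1068.0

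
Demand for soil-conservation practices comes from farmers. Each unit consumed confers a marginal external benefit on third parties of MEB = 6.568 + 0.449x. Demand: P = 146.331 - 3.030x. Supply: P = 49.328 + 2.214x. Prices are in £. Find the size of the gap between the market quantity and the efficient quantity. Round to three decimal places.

Market equilibrium (private): 49.328 + 2.214x = 146.331 - 3.030x → x_m = 18.4979.
Social marginal benefit = demand + MEB = 152.899 - 2.581x.
Set SMB = MC: 152.899 - 2.581x = 49.328 + 2.214x → x* = 21.5998.
Gap = |18.4979 − 21.5998| = 3.1019.

3.102 units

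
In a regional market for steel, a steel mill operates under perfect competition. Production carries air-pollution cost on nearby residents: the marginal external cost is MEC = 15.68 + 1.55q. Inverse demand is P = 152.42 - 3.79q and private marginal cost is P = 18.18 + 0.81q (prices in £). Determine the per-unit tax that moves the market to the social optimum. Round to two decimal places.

Social marginal cost = private MC + MEC = 33.86 + 2.36q.
Set SMC = demand: 33.86 + 2.36q = 152.42 - 3.79q → q* = 19.2780.
The Pigouvian tax equals MEC at q*: 15.68 + 1.55×19.2780 = 45.5609.

tax = £45.56 per unit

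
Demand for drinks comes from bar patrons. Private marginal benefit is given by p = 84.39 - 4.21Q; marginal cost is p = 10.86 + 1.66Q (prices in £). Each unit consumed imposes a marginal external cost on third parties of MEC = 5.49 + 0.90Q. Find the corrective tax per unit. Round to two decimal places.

Social marginal benefit = demand − MEC = 78.90 - 5.11Q.
Set SMB = MC: 78.90 - 5.11Q = 10.86 + 1.66Q → Q* = 10.0502.
The Pigouvian tax equals MEC at Q*: 5.49 + 0.90×10.0502 = 14.5352.

tax = £14.54 per unit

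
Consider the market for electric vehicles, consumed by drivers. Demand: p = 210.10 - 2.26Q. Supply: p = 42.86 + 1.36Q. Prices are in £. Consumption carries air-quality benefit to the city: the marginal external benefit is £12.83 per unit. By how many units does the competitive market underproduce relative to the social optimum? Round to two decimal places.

Market equilibrium (private): 42.86 + 1.36Q = 210.10 - 2.26Q → Q_m = 46.1989.
Social marginal benefit = demand + MEB = 222.93 - 2.26Q.
Set SMB = MC: 222.93 - 2.26Q = 42.86 + 1.36Q → Q* = 49.7431.
Gap = |46.1989 − 49.7431| = 3.5442.

3.54 units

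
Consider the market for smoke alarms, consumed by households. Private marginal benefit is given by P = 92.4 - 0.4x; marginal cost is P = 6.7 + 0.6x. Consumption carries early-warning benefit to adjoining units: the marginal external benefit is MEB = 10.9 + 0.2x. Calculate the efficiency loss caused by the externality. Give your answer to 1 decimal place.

Market equilibrium (private): 6.7 + 0.6x = 92.4 - 0.4x → x_m = 85.7000.
Social marginal benefit = demand + MEB = 103.3 - 0.2x.
Set SMB = MC: 103.3 - 0.2x = 6.7 + 0.6x → x* = 120.7500.
The welfare-loss triangle has base |x_m − x*| and height MEB(x_m) (the vertical gap between SMB and MC is zero at x* and MEB at x_m).
DWL = ½ × 35.0500 × 28.0400 = 491.4010.

DWL = 491.4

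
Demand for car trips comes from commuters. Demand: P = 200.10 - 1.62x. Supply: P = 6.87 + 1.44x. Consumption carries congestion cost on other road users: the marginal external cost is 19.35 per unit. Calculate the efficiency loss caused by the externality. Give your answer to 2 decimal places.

DWL = 61.18

Market equilibrium (private): 6.87 + 1.44x = 200.10 - 1.62x → x_m = 63.1471.
Social marginal benefit = demand − MEC = 180.75 - 1.62x.
Set SMB = MC: 180.75 - 1.62x = 6.87 + 1.44x → x* = 56.8235.
The loss is the area between SMB and MC from x* to x_m; with linear curves that's a triangle of height MEC(x_m).
DWL = ½ × 6.3236 × 19.3500 = 61.1808.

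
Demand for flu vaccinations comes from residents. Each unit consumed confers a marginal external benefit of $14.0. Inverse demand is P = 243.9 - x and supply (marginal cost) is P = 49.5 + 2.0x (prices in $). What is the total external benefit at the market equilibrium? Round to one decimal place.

$907.2

Market equilibrium (private): 49.5 + 2.0x = 243.9 - x → x_m = 64.8000.
Total external benefit = MEB × x_m = 14.0 × 64.8000 = 907.2000.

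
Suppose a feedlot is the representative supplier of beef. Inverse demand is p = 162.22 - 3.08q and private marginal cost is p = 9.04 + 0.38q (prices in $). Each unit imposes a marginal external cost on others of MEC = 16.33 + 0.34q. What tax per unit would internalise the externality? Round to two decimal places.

Social marginal cost = private MC + MEC = 25.37 + 0.72q.
Set SMC = demand: 25.37 + 0.72q = 162.22 - 3.08q → q* = 36.0132.
The Pigouvian tax equals MEC at q*: 16.33 + 0.34×36.0132 = 28.5745.

tax = $28.57 per unit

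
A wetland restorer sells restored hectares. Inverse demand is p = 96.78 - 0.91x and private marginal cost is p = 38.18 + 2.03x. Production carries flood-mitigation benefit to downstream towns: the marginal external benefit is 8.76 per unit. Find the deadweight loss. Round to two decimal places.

DWL = 13.05

Market equilibrium (private): 38.18 + 2.03x = 96.78 - 0.91x → x_m = 19.9320.
Social marginal cost = private MC − MEB = 29.42 + 2.03x.
Set SMC = demand: 29.42 + 2.03x = 96.78 - 0.91x → x* = 22.9116.
The welfare-loss triangle has base |x_m − x*| and height MEB(x_m) (the vertical gap between SMC and demand is zero at x* and MEB at x_m).
DWL = ½ × 2.9796 × 8.7600 = 13.0506.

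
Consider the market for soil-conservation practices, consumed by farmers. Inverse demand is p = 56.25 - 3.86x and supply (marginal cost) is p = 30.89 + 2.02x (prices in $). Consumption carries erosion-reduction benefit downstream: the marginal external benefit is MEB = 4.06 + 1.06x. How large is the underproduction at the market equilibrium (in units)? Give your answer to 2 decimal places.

Market equilibrium (private): 30.89 + 2.02x = 56.25 - 3.86x → x_m = 4.3129.
Social marginal benefit = demand + MEB = 60.31 - 2.80x.
Set SMB = MC: 60.31 - 2.80x = 30.89 + 2.02x → x* = 6.1037.
Gap = |4.3129 − 6.1037| = 1.7908.

1.79 units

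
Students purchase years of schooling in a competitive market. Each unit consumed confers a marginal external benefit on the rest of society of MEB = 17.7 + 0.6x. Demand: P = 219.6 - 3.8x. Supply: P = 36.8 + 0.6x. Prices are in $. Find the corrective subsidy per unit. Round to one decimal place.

Social marginal benefit = demand + MEB = 237.3 - 3.2x.
Set SMB = MC: 237.3 - 3.2x = 36.8 + 0.6x → x* = 52.7632.
The Pigouvian subsidy equals MEB at x*: 17.7 + 0.6×52.7632 = 49.3579.

subsidy = $49.4 per unit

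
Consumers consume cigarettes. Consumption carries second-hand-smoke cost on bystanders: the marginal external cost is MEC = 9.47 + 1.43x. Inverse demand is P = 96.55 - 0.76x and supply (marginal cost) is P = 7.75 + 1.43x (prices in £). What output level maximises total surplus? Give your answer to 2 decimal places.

x* = 21.91

Social marginal benefit = demand − MEC = 87.08 - 2.19x.
Set SMB = MC: 87.08 - 2.19x = 7.75 + 1.43x → x* = 21.9144.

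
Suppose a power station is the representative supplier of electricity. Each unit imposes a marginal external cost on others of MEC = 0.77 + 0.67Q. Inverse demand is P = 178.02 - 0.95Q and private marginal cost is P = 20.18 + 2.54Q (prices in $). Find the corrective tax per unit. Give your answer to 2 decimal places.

Social marginal cost = private MC + MEC = 20.95 + 3.21Q.
Set SMC = demand: 20.95 + 3.21Q = 178.02 - 0.95Q → Q* = 37.7572.
The Pigouvian tax equals MEC at Q*: 0.77 + 0.67×37.7572 = 26.0673.

tax = $26.07 per unit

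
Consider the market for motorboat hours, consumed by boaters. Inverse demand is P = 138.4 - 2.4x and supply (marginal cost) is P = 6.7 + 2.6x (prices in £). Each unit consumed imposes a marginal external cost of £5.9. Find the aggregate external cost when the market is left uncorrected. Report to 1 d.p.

£155.4

Market equilibrium (private): 6.7 + 2.6x = 138.4 - 2.4x → x_m = 26.3400.
Total external cost = MEC × x_m = 5.9 × 26.3400 = 155.4060.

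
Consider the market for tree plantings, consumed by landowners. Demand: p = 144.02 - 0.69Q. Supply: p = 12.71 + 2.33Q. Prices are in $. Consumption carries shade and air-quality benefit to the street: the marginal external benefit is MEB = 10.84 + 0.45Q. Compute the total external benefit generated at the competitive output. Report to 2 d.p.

Market equilibrium (private): 12.71 + 2.33Q = 144.02 - 0.69Q → Q_m = 43.4801.
Total external benefit = ∫₀^{Q_m} (10.84 + 0.45Q) dQ = 10.84×43.4801 + ½×0.45×43.4801² = 896.6911.

$896.69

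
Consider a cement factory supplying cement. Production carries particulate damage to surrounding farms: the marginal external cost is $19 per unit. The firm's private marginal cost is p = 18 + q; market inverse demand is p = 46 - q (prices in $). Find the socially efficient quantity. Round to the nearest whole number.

q* = 5

Social marginal cost = private MC + MEC = 37 + q.
Set SMC = demand: 37 + q = 46 - q → q* = 4.5000.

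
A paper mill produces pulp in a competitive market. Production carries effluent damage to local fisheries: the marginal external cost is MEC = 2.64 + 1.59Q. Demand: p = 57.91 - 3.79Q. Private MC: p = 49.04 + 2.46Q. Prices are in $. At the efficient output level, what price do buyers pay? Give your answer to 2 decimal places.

Social marginal cost = private MC + MEC = 51.68 + 4.05Q.
Set SMC = demand: 51.68 + 4.05Q = 57.91 - 3.79Q → Q* = 0.7946.
Consumer price on the demand curve at Q*: 57.91 − 3.79×0.7946 = 54.8985.

P = $54.90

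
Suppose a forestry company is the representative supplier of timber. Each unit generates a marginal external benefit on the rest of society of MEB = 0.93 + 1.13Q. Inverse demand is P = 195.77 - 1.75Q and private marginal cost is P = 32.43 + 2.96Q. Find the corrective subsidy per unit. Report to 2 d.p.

subsidy = 52.78 per unit

Social marginal cost = private MC − MEB = 31.50 + 1.83Q.
Set SMC = demand: 31.50 + 1.83Q = 195.77 - 1.75Q → Q* = 45.8855.
The Pigouvian subsidy equals MEB at Q*: 0.93 + 1.13×45.8855 = 52.7806.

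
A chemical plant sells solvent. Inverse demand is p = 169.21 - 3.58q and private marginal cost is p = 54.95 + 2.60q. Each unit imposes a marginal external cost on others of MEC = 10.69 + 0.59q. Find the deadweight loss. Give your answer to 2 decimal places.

DWL = 34.45

Market equilibrium (private): 54.95 + 2.60q = 169.21 - 3.58q → q_m = 18.4887.
Social marginal cost = private MC + MEC = 65.64 + 3.19q.
Set SMC = demand: 65.64 + 3.19q = 169.21 - 3.58q → q* = 15.2984.
The welfare-loss triangle has base |q_m − q*| and height MEC(q_m) (the vertical gap between SMC and demand is zero at q* and MEC at q_m).
DWL = ½ × 3.1903 × 21.5983 = 34.4525.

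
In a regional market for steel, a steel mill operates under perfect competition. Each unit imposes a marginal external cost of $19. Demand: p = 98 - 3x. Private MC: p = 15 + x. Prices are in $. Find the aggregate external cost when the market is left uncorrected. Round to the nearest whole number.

Market equilibrium (private): 15 + x = 98 - 3x → x_m = 20.7500.
Total external cost = MEC × x_m = 19 × 20.7500 = 394.2500.

$394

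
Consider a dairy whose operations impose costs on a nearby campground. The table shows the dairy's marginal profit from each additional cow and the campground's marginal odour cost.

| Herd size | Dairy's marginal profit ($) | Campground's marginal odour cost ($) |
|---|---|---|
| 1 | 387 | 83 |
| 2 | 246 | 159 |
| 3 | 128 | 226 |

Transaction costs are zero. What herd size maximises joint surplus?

2

Bargaining reaches the level where marginal profit last exceeds marginal odour cost.
That holds through level 2 (246 ≥ 159) but not at 3 (128 < 226).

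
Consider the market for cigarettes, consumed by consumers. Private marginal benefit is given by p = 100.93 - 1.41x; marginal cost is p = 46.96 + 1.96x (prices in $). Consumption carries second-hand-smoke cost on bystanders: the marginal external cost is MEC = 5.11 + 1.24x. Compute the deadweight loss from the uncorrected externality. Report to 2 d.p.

Market equilibrium (private): 46.96 + 1.96x = 100.93 - 1.41x → x_m = 16.0148.
Social marginal benefit = demand − MEC = 95.82 - 2.65x.
Set SMB = MC: 95.82 - 2.65x = 46.96 + 1.96x → x* = 10.5987.
The loss is the area between SMB and MC from x* to x_m; with linear curves that's a triangle of height MEC(x_m).
DWL = ½ × 5.4161 × 24.9684 = 67.6157.

DWL = $67.62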